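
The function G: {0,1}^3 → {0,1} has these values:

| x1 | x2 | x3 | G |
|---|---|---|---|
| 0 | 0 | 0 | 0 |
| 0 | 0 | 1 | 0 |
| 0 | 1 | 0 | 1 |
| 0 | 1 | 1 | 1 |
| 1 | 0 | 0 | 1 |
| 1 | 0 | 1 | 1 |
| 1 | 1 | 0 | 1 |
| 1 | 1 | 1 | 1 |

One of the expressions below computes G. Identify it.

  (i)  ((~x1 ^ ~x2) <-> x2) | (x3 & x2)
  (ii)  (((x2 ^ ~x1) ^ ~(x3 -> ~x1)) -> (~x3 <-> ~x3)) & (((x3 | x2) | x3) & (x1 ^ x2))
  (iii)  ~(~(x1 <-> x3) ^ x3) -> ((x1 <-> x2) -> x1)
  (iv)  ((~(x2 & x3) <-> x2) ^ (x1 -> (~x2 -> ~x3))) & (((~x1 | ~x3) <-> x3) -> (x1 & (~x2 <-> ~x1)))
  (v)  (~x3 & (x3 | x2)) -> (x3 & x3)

(i): at (0,0,0) it gives 1, but G = 0 — eliminated.
(ii): at (1,0,0) it gives 0, but G = 1 — eliminated.
(iv): at (0,0,0) it gives 1, but G = 0 — eliminated.
(v): at (0,0,0) it gives 1, but G = 0 — eliminated.
(iii) is the remaining candidate, and it agrees with G on all 8 inputs.

iii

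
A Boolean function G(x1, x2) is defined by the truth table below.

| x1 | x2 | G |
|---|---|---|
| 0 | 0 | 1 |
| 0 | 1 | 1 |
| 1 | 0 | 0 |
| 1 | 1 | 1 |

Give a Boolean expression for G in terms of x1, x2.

G(x1, x2) = x1 → x2

This is x1 → x2 (false only at 1,0).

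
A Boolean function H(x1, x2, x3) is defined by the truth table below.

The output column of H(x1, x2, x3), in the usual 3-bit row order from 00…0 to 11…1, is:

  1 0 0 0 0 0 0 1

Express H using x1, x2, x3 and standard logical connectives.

H(x1, x2, x3) = ((not x1 and not x2) and not x3) or ((x1 and x2) and x3)

Collect the rows where H=1 — (0,0,0), (1,1,1) — and write one minterm per row: ¬x1·¬x2·¬x3, x1·x2·x3. Their union (logical OR) reproduces the table exactly.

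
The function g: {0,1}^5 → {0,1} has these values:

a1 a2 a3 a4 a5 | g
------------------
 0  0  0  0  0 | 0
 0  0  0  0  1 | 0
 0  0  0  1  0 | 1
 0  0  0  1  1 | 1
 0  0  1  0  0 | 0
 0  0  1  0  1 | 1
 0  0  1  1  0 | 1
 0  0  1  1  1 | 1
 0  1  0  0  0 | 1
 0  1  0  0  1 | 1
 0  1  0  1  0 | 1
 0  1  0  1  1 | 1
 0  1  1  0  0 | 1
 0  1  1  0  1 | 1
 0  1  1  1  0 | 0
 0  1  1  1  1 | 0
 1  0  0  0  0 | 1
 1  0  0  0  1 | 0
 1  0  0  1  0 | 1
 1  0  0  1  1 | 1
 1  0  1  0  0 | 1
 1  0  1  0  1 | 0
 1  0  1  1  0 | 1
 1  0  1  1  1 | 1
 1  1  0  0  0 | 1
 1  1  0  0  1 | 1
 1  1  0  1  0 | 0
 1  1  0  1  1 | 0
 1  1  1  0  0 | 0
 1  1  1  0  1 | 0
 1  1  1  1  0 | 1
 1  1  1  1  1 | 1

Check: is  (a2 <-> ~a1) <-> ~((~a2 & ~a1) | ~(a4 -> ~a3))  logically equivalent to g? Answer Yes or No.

No

Check the formula against g row by row:
  a1=0, a2=0, a3=0, a4=0, a5=0: formula gives 1, but g = 0 ✗
Since they disagree at (0,0,0,0,0), the expression is not a correct formula for g.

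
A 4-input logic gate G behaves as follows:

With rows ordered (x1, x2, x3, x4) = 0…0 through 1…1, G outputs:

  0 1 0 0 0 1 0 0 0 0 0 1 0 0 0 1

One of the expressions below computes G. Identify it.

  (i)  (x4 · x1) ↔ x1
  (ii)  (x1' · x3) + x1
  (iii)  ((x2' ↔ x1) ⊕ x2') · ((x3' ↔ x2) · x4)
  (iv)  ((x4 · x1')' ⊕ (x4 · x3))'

iv

(i): at (0,0,0,0) it gives 1, but G = 0 — eliminated.
(ii): at (0,0,0,1) it gives 0, but G = 1 — eliminated.
(iii): at (0,0,0,1) it gives 0, but G = 1 — eliminated.
(iv) is the remaining candidate, and it agrees with G on all 16 inputs.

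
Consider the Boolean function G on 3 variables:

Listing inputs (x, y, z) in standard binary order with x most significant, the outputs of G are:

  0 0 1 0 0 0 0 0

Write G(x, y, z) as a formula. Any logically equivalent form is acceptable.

G(x, y, z) = (~x & y) & ~z

G is 1 on exactly one input, (0,1,0), whose minterm is ¬x·y·¬z. So G is just that conjunction.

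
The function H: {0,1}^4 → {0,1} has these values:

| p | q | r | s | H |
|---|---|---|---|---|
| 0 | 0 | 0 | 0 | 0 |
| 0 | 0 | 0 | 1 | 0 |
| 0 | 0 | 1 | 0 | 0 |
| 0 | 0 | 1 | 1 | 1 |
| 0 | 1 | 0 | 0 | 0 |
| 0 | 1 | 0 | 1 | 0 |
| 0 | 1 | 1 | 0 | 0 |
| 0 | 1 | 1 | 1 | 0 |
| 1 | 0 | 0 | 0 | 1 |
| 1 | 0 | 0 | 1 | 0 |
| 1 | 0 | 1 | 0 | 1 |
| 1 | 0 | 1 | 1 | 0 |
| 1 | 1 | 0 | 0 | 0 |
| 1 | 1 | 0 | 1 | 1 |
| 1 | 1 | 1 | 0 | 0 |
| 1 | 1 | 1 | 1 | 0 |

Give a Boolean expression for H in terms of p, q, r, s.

H(p, q, r, s) = (((((NOT p AND NOT q) AND r) AND s) OR (((p AND NOT q) AND NOT r) AND NOT s)) OR (((p AND NOT q) AND r) AND NOT s)) OR (((p AND q) AND NOT r) AND s)

Collect the rows where H=1 — (0,0,1,1), (1,0,0,0), (1,0,1,0), (1,1,0,1) — and write one minterm per row: ¬p·¬q·r·s, p·¬q·¬r·¬s, p·¬q·r·¬s, p·q·¬r·s. Their union (logical OR) reproduces the table exactly.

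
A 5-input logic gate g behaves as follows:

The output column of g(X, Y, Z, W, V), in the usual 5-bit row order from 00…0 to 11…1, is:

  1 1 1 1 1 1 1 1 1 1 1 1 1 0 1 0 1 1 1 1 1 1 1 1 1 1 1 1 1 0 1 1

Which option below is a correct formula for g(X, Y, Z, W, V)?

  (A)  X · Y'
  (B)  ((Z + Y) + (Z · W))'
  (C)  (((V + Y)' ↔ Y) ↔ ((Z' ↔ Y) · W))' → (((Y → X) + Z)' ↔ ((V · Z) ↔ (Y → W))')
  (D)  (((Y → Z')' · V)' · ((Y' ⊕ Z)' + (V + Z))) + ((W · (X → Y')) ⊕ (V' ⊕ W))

(A) fails at (0,0,0,0,0): the formula yields 0, g is 1.
(B) fails at (0,0,1,0,0): the formula yields 0, g is 1.
(C) fails at (0,0,0,0,1): the formula yields 0, g is 1.
(D) is the remaining candidate, and it agrees with g on all 32 inputs.

D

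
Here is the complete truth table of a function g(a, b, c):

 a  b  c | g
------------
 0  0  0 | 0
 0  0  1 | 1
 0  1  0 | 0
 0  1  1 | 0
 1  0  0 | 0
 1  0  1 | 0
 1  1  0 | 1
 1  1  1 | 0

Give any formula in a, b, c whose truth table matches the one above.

g(a, b, c) = ((¬a ∧ ¬b) ∧ c) ∨ ((a ∧ b) ∧ ¬c)

Collect the rows where g=1 — (0,0,1), (1,1,0) — and write one minterm per row: ¬a·¬b·c, a·b·¬c. Their union (logical OR) reproduces the table exactly.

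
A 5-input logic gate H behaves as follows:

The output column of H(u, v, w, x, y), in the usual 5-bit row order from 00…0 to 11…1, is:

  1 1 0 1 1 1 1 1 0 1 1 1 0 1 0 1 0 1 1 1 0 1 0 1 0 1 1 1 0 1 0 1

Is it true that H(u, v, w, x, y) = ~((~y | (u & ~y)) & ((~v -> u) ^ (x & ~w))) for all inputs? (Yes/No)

Evaluate ~((~y | (u & ~y)) & ((~v -> u) ^ (x & ~w))) on each row and compare to H:
  u=0, v=0, w=0, x=0, y=0: formula gives 1, H = 1 ✓
  u=0, v=0, w=0, x=0, y=1: formula gives 1, H = 1 ✓
  u=0, v=0, w=0, x=1, y=0: formula gives 0, H = 0 ✓
  u=0, v=0, w=0, x=1, y=1: formula gives 1, H = 1 ✓
  …and likewise for the remaining 28 rows.
No disagreement on any input; they are logically equivalent.

Yes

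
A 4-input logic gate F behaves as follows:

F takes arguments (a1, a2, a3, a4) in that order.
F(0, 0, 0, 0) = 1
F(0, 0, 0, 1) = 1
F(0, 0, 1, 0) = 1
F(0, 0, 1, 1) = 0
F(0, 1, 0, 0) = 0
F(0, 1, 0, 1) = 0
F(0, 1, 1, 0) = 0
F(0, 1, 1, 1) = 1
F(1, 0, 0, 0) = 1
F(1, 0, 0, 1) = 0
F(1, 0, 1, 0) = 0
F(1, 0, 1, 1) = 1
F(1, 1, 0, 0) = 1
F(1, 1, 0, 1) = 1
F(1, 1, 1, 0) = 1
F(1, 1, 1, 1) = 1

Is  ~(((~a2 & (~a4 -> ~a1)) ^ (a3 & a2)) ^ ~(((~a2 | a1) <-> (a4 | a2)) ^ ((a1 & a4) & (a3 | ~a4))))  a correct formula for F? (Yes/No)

Test each input against both F and the formula:
  a1=0, a2=0, a3=0, a4=0: formula gives 1, F = 1 ✓
  a1=0, a2=0, a3=0, a4=1: formula gives 0, but F = 1 ✗
A single disagreement suffices: at (0,0,0,1) they differ, so the formula does not compute F.

No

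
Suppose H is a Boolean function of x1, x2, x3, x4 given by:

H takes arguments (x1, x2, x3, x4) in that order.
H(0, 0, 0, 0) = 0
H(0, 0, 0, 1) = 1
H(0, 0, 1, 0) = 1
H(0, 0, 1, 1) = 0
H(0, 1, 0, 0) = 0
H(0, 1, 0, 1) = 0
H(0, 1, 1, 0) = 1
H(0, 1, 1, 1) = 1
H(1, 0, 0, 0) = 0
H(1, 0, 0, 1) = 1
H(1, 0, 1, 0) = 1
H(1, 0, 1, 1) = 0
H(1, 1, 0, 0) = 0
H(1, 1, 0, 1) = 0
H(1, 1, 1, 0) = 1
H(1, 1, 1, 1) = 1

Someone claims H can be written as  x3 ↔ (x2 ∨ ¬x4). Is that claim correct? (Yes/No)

Yes

Check the formula against H row by row:
  x1=0, x2=0, x3=0, x4=0: formula gives 0, H = 0 ✓
  x1=0, x2=0, x3=0, x4=1: formula gives 1, H = 1 ✓
  x1=0, x2=0, x3=1, x4=0: formula gives 1, H = 1 ✓
  x1=0, x2=0, x3=1, x4=1: formula gives 0, H = 0 ✓
  …and likewise for the remaining 12 rows.
Every row agrees, so the formula is equivalent.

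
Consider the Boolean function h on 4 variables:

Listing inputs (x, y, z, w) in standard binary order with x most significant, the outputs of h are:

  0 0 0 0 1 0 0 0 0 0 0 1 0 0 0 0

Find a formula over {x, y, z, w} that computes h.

h=1 on 2 inputs: (0,1,0,0), (1,0,1,1). Reading each as a conjunction of literals (¬x·y·¬z·¬w, x·¬y·z·w) and taking the OR gives the canonical DNF.

h(x, y, z, w) = (((~x & y) & ~z) & ~w) | (((x & ~y) & z) & w)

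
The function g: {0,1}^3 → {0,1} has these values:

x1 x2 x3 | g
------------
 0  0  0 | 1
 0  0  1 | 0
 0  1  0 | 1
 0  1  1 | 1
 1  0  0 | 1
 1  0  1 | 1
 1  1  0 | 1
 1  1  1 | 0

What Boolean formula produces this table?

g(x1, x2, x3) = NOT (((NOT x1 AND NOT x2) AND x3) OR ((x1 AND x2) AND x3))

The 0-rows are (0,0,1), (1,1,1). Take each as a conjunction (¬x1·¬x2·x3, x1·x2·x3), form their disjunction, and complement — that gives a formula that is 1 everywhere g is.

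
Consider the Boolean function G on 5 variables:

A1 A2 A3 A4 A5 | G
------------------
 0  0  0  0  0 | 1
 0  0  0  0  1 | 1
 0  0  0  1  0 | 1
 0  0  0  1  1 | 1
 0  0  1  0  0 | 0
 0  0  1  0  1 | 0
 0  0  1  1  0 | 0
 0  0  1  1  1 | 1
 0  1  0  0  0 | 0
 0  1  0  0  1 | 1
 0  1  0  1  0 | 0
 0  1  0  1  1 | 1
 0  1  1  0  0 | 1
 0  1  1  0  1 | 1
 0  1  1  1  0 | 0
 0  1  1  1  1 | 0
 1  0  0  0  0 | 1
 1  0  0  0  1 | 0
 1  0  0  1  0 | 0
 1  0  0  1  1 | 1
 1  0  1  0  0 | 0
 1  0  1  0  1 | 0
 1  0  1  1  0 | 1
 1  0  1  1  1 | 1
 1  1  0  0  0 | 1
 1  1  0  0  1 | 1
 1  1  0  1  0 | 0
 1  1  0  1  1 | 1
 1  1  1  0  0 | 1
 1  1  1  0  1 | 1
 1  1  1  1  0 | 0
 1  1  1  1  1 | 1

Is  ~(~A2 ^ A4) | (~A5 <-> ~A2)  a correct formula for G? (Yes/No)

No

Test each input against both G and the formula:
  A1=0, A2=0, A3=0, A4=0, A5=0: formula gives 1, G = 1 ✓
  A1=0, A2=0, A3=0, A4=0, A5=1: formula gives 0, but G = 1 ✗
Row (0,0,0,0,1) is a counterexample, so the formula is not equivalent to G.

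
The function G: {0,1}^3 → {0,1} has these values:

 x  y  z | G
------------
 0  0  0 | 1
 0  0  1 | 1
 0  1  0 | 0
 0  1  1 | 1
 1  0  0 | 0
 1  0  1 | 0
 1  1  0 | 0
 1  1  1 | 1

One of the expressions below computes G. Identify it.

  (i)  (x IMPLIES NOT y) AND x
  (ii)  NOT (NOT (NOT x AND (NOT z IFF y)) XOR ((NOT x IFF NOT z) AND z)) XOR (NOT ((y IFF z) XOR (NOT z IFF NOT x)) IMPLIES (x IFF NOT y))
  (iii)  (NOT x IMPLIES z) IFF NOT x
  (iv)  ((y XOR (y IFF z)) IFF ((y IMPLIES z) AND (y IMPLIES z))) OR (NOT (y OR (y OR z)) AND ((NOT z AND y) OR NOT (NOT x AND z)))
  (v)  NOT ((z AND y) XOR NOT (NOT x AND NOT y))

(i) fails at (0,0,0): the formula yields 0, G is 1.
(ii) fails at (0,0,0): the formula yields 0, G is 1.
(iii) fails at (0,0,0): the formula yields 0, G is 1.
(iv) fails at (0,0,1): the formula yields 0, G is 1.
(v) is the remaining candidate, and it agrees with G on all 8 inputs.

v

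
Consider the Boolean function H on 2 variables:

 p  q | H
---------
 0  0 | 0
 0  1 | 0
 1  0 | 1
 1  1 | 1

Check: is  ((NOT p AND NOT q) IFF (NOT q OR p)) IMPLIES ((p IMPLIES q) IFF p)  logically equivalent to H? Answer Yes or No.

Evaluate ((NOT p AND NOT q) IFF (NOT q OR p)) IMPLIES ((p IMPLIES q) IFF p) on each row and compare to H:
  p=0, q=0: formula gives 0, H = 0 ✓
  p=0, q=1: formula gives 0, H = 0 ✓
  p=1, q=0: formula gives 1, H = 1 ✓
  p=1, q=1: formula gives 1, H = 1 ✓
No disagreement on any input; they are logically equivalent.

Yes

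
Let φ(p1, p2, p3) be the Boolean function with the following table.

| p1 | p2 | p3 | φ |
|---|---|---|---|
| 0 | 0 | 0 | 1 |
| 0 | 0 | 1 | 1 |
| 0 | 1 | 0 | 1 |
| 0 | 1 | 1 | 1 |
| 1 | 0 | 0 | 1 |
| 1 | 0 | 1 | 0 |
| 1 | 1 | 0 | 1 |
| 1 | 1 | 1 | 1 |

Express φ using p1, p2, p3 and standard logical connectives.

φ(p1, p2, p3) = not ((p1 and not p2) and p3)

Only row (1,0,1) gives 0. So φ is 1 everywhere except there — the complement of the minterm p1·¬p2·p3.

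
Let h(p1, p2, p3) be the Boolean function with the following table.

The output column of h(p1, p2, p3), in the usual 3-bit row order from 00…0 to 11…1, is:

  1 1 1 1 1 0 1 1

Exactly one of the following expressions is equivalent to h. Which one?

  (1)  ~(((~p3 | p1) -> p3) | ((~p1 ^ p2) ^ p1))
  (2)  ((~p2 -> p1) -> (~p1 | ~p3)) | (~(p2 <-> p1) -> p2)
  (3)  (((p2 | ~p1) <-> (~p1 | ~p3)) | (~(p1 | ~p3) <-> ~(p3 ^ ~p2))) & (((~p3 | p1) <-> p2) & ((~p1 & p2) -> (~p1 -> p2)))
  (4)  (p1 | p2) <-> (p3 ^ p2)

2

(1) disagrees with h on (0,0,0) (formula → 0, table → 1); rule it out.
(3) disagrees with h on (0,0,0) (formula → 0, table → 1); rule it out.
(4) disagrees with h on (0,0,1) (formula → 0, table → 1); rule it out.
(2) is the remaining candidate, and it agrees with h on all 8 inputs.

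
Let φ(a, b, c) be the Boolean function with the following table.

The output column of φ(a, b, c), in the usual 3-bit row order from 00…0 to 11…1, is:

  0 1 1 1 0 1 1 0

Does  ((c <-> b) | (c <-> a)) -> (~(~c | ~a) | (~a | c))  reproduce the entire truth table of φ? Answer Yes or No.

No

Evaluate ((c <-> b) | (c <-> a)) -> (~(~c | ~a) | (~a | c)) on each row and compare to φ:
  a=0, b=0, c=0: formula gives 1, but φ = 0 ✗
Since they disagree at (0,0,0), the expression is not a correct formula for φ.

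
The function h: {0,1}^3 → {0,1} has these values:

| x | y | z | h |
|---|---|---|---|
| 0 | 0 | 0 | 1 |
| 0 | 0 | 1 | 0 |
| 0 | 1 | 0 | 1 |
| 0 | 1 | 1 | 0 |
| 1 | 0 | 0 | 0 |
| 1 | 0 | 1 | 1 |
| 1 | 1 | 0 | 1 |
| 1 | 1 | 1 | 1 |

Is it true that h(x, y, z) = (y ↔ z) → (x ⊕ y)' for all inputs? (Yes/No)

No

Test each input against both h and the formula:
  x=0, y=0, z=0: formula gives 1, h = 1 ✓
  x=0, y=0, z=1: formula gives 1, but h = 0 ✗
Row (0,0,1) is a counterexample, so the formula is not equivalent to h.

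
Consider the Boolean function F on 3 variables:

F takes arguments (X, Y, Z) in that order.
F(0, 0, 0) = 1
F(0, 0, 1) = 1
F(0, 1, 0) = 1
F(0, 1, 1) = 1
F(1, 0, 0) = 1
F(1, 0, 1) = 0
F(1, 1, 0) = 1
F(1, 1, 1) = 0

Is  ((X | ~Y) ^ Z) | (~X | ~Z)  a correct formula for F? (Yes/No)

Evaluate ((X | ~Y) ^ Z) | (~X | ~Z) on each row and compare to F:
  X=0, Y=0, Z=0: formula gives 1, F = 1 ✓
  X=0, Y=0, Z=1: formula gives 1, F = 1 ✓
  X=0, Y=1, Z=0: formula gives 1, F = 1 ✓
  X=0, Y=1, Z=1: formula gives 1, F = 1 ✓
  X=1, Y=0, Z=0: formula gives 1, F = 1 ✓
  …and likewise for the remaining 3 rows.
Every row agrees, so the formula is equivalent.

Yes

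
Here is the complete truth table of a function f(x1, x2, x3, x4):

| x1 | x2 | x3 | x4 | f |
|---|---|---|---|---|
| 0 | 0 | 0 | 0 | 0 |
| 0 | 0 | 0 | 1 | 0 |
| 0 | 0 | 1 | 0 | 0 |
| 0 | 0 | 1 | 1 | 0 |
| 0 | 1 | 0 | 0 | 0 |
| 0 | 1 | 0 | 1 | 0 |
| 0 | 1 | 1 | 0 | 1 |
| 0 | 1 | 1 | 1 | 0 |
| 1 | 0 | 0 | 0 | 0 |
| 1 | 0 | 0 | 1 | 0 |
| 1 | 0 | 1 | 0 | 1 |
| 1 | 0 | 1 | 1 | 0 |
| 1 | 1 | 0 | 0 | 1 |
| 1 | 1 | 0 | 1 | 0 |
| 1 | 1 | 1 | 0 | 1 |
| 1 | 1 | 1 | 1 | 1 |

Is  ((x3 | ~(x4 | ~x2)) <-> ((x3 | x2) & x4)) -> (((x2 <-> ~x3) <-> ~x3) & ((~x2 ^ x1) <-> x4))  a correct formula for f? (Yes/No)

Test each input against both f and the formula:
  x1=0, x2=0, x3=0, x4=0: formula gives 0, f = 0 ✓
  x1=0, x2=0, x3=0, x4=1: formula gives 0, f = 0 ✓
  x1=0, x2=0, x3=1, x4=0: formula gives 1, but f = 0 ✗
A single disagreement suffices: at (0,0,1,0) they differ, so the formula does not compute f.

No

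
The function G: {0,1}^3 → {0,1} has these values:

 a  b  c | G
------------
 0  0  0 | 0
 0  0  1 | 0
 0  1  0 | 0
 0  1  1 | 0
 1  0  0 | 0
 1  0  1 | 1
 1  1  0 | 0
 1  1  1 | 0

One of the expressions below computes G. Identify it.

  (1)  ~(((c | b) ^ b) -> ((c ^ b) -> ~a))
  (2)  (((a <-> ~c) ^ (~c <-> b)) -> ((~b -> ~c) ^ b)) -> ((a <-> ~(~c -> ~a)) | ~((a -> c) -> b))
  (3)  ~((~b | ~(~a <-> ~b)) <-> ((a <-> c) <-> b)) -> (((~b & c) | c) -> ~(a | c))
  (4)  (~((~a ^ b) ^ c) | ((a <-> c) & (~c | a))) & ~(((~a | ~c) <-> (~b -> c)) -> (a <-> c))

1

(2): at (0,0,0) it gives 1, but G = 0 — eliminated.
(3): at (0,0,0) it gives 1, but G = 0 — eliminated.
(4): at (0,0,1) it gives 1, but G = 0 — eliminated.
Only (1) survives; checking it on all 8 rows confirms it matches G.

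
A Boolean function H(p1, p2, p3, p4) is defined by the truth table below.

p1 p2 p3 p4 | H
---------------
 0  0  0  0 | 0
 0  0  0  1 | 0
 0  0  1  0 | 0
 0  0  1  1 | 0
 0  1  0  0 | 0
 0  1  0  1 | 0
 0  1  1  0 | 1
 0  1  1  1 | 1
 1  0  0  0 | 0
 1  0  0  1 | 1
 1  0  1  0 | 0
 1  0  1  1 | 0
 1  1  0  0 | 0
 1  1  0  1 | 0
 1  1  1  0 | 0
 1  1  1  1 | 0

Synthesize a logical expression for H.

H(p1, p2, p3, p4) = ((((~p1 & p2) & p3) & ~p4) | (((~p1 & p2) & p3) & p4)) | (((p1 & ~p2) & ~p3) & p4)

The 1-rows are (0,1,1,0), (0,1,1,1), (1,0,0,1). Each contributes one minterm — ¬p1·p2·p3·¬p4; ¬p1·p2·p3·p4; p1·¬p2·¬p3·p4 — and their disjunction is a sum-of-products form of H.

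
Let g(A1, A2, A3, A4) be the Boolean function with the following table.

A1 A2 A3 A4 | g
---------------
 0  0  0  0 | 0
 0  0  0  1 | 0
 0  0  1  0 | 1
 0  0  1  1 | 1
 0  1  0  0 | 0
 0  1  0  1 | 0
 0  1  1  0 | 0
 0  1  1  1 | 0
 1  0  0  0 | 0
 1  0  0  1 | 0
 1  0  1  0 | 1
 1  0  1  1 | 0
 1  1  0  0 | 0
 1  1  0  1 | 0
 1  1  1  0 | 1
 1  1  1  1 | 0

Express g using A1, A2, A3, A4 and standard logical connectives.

g(A1, A2, A3, A4) = (((((NOT A1 AND NOT A2) AND A3) AND NOT A4) OR (((NOT A1 AND NOT A2) AND A3) AND A4)) OR (((A1 AND NOT A2) AND A3) AND NOT A4)) OR (((A1 AND A2) AND A3) AND NOT A4)

Collect the rows where g=1 — (0,0,1,0), (0,0,1,1), (1,0,1,0), (1,1,1,0) — and write one minterm per row: ¬A1·¬A2·A3·¬A4, ¬A1·¬A2·A3·A4, A1·¬A2·A3·¬A4, A1·A2·A3·¬A4. Their union (logical OR) reproduces the table exactly.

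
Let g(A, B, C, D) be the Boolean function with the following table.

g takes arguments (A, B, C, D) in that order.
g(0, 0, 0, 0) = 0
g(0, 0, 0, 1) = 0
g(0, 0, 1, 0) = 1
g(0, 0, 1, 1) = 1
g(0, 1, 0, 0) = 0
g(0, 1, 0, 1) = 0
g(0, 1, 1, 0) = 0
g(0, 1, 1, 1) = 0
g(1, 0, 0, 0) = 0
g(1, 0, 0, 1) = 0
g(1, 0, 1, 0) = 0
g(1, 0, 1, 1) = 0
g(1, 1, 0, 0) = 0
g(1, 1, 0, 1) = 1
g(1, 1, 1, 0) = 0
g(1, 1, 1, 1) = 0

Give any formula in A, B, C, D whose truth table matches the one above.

Collect the rows where g=1 — (0,0,1,0), (0,0,1,1), (1,1,0,1) — and write one minterm per row: ¬A·¬B·C·¬D, ¬A·¬B·C·D, A·B·¬C·D. Their union (logical OR) reproduces the table exactly.

g(A, B, C, D) = ((((~A & ~B) & C) & ~D) | (((~A & ~B) & C) & D)) | (((A & B) & ~C) & D)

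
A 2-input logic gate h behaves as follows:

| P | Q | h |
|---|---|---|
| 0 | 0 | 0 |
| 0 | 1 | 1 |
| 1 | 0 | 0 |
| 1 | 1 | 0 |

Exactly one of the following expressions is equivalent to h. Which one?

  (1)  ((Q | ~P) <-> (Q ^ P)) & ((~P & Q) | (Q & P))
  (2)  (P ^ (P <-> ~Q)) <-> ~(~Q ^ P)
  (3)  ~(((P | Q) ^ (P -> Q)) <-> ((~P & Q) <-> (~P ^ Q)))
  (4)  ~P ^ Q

(2): at (0,0) it gives 1, but h = 0 — eliminated.
(3): at (0,0) it gives 1, but h = 0 — eliminated.
(4): at (0,0) it gives 1, but h = 0 — eliminated.
Only (1) survives; checking it on all 4 rows confirms it matches h.

1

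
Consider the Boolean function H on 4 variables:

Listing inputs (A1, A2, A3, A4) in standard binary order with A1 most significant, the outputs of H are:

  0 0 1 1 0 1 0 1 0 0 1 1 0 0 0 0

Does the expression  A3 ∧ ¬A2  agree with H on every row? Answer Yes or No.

Check the formula against H row by row:
  A1=0, A2=0, A3=0, A4=0: formula gives 0, H = 0 ✓
  A1=0, A2=0, A3=0, A4=1: formula gives 0, H = 0 ✓
  A1=0, A2=0, A3=1, A4=0: formula gives 1, H = 1 ✓
  A1=0, A2=0, A3=1, A4=1: formula gives 1, H = 1 ✓
  …
  A1=0, A2=1, A3=0, A4=1: formula gives 0, but H = 1 ✗
Row (0,1,0,1) is a counterexample, so the formula is not equivalent to H.

No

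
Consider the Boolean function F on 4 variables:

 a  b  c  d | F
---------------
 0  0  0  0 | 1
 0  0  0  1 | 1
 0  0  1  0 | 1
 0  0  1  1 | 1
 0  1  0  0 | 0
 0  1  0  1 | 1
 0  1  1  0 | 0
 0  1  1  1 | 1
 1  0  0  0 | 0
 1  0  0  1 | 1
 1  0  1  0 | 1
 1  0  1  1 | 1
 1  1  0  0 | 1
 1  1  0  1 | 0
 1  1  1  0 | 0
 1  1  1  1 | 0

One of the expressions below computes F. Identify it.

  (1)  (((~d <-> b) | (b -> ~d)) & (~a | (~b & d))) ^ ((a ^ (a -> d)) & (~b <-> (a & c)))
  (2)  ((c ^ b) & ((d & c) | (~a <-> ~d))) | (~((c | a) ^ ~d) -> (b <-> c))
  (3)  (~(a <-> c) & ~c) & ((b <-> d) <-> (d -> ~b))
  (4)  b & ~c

(2) disagrees with F on (0,1,0,0) (formula → 1, table → 0); rule it out.
(3) disagrees with F on (0,0,0,0) (formula → 0, table → 1); rule it out.
(4) disagrees with F on (0,0,0,0) (formula → 0, table → 1); rule it out.
That leaves (1). Evaluating it on every row reproduces the table of F exactly.

1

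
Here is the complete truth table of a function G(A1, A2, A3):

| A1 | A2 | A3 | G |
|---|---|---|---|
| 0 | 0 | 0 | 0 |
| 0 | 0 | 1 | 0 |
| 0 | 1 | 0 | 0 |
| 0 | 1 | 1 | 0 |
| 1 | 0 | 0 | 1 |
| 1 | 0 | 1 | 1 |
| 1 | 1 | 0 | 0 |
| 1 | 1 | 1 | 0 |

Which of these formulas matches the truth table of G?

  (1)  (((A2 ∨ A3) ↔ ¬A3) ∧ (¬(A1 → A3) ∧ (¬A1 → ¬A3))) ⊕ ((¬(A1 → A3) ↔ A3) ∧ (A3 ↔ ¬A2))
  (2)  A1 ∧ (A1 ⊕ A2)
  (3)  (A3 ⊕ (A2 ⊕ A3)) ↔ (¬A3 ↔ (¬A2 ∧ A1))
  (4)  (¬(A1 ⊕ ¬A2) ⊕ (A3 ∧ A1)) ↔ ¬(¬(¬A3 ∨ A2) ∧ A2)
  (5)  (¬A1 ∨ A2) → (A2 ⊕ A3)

(1) disagrees with G on (0,1,0) (formula → 1, table → 0); rule it out.
(3) disagrees with G on (0,0,0) (formula → 1, table → 0); rule it out.
(4) disagrees with G on (0,1,0) (formula → 1, table → 0); rule it out.
(5) disagrees with G on (0,0,1) (formula → 1, table → 0); rule it out.
(2) is the remaining candidate, and it agrees with G on all 8 inputs.

2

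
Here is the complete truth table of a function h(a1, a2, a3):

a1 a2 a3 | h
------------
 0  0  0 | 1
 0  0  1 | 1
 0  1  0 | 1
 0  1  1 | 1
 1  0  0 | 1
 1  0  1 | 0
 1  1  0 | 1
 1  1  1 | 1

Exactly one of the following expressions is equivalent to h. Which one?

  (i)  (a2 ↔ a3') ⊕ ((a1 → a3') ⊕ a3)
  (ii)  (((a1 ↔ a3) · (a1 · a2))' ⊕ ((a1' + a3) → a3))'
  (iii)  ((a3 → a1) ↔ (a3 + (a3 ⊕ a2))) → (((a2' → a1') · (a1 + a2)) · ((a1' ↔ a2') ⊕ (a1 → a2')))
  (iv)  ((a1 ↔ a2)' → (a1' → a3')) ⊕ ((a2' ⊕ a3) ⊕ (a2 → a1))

(i) fails at (0,1,0): the formula yields 0, h is 1.
(ii) fails at (0,0,0): the formula yields 0, h is 1.
(iv) fails at (0,0,1): the formula yields 0, h is 1.
That leaves (iii). Evaluating it on every row reproduces the table of h exactly.

iii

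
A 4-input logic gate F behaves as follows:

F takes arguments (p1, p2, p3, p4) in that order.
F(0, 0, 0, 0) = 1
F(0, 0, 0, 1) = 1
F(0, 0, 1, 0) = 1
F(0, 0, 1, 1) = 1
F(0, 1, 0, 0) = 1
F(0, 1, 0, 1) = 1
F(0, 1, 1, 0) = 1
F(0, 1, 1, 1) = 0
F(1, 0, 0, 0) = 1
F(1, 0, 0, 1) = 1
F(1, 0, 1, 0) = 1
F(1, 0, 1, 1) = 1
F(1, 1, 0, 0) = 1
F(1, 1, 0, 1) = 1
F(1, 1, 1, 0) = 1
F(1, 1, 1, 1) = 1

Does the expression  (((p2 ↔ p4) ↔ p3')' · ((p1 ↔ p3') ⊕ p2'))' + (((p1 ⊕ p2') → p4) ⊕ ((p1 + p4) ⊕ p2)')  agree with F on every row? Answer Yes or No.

Yes

Test each input against both F and the formula:
  p1=0, p2=0, p3=0, p4=0: formula gives 1, F = 1 ✓
  p1=0, p2=0, p3=0, p4=1: formula gives 1, F = 1 ✓
  p1=0, p2=0, p3=1, p4=0: formula gives 1, F = 1 ✓
  p1=0, p2=0, p3=1, p4=1: formula gives 1, F = 1 ✓
  … (the remaining 12 rows also agree.)
No disagreement on any input; they are logically equivalent.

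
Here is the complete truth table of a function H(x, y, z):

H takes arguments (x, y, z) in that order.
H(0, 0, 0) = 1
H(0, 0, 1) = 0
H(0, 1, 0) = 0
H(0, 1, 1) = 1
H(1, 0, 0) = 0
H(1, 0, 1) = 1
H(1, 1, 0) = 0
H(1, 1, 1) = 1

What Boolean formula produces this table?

H=1 on 4 inputs: (0,0,0), (0,1,1), (1,0,1), (1,1,1). Reading each as a conjunction of literals (¬x·¬y·¬z, ¬x·y·z, x·¬y·z, x·y·z) and taking the OR gives the canonical DNF.

H(x, y, z) = ((((~x & ~y) & ~z) | ((~x & y) & z)) | ((x & ~y) & z)) | ((x & y) & z)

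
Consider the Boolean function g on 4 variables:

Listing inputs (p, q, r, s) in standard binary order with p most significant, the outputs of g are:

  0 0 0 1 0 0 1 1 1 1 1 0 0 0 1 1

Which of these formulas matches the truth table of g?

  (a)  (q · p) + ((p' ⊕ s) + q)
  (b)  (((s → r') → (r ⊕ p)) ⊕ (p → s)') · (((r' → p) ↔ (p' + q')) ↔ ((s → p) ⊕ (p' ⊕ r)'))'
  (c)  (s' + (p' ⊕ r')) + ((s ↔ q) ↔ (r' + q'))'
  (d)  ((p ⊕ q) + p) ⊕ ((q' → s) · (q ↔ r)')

d

(a) fails at (0,0,0,0): the formula yields 1, g is 0.
(b) fails at (0,0,1,0): the formula yields 1, g is 0.
(c) fails at (0,0,0,0): the formula yields 1, g is 0.
Only (d) survives; checking it on all 16 rows confirms it matches g.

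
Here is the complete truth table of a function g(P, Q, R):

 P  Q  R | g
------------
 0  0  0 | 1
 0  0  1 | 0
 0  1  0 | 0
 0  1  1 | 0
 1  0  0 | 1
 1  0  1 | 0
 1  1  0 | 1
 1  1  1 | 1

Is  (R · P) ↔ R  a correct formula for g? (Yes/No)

No

Test each input against both g and the formula:
  P=0, Q=0, R=0: formula gives 1, g = 1 ✓
  P=0, Q=0, R=1: formula gives 0, g = 0 ✓
  P=0, Q=1, R=0: formula gives 1, but g = 0 ✗
A single disagreement suffices: at (0,1,0) they differ, so the formula does not compute g.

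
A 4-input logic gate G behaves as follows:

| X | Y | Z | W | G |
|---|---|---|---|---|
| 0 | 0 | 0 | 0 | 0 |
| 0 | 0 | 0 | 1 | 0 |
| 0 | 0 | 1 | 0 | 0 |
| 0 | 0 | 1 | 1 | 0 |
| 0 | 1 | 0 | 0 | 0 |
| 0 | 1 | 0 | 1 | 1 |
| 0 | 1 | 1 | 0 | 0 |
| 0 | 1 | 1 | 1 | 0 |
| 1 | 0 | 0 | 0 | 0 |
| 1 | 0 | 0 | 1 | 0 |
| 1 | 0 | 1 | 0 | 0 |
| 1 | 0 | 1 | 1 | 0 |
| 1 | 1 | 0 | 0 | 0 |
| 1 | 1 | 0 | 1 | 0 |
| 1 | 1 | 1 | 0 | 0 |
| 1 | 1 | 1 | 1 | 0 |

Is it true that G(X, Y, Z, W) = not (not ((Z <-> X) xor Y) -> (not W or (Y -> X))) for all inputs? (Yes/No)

Yes

Test each input against both G and the formula:
  X=0, Y=0, Z=0, W=0: formula gives 0, G = 0 ✓
  X=0, Y=0, Z=0, W=1: formula gives 0, G = 0 ✓
  X=0, Y=0, Z=1, W=0: formula gives 0, G = 0 ✓
  X=0, Y=0, Z=1, W=1: formula gives 0, G = 0 ✓
  …and likewise for the remaining 12 rows.
Every row agrees, so the formula is equivalent.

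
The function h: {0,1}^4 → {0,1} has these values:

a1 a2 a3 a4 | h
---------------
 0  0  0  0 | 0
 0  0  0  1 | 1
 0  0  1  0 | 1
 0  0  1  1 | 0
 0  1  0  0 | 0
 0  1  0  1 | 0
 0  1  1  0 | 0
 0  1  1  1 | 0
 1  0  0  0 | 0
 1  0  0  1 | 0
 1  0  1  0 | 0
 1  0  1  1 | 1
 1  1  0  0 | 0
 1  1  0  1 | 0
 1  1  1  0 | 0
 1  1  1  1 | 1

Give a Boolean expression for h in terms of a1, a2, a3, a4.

Collect the rows where h=1 — (0,0,0,1), (0,0,1,0), (1,0,1,1), (1,1,1,1) — and write one minterm per row: ¬a1·¬a2·¬a3·a4, ¬a1·¬a2·a3·¬a4, a1·¬a2·a3·a4, a1·a2·a3·a4. Their union (logical OR) reproduces the table exactly.

h(a1, a2, a3, a4) = (((((~a1 & ~a2) & ~a3) & a4) | (((~a1 & ~a2) & a3) & ~a4)) | (((a1 & ~a2) & a3) & a4)) | (((a1 & a2) & a3) & a4)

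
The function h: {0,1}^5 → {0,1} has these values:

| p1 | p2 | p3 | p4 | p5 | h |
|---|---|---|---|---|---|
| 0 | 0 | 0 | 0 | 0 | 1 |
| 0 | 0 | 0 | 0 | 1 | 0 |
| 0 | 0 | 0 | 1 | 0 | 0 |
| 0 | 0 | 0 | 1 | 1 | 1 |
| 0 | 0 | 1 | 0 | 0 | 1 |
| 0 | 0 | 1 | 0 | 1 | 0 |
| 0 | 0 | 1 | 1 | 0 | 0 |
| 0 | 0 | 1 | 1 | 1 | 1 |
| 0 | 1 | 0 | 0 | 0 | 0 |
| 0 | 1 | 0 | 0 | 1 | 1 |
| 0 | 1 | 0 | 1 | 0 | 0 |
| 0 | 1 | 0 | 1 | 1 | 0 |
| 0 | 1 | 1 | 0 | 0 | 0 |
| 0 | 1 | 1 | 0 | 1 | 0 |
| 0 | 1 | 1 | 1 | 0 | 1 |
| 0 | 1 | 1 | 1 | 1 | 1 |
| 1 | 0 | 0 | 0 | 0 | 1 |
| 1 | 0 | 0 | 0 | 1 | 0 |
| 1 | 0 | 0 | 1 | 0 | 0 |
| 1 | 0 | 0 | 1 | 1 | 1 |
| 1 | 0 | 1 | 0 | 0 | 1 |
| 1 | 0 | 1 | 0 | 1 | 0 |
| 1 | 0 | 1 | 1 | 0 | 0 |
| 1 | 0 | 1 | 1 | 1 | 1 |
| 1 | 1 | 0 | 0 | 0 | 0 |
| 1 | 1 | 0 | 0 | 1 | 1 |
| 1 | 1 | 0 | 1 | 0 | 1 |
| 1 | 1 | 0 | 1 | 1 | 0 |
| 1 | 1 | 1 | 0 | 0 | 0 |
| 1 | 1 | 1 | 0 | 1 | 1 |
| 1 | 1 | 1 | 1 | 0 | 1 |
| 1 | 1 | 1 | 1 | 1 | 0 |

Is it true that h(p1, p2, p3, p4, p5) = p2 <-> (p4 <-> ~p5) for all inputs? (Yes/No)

No

Test each input against both h and the formula:
  p1=0, p2=0, p3=0, p4=0, p5=0: formula gives 1, h = 1 ✓
  p1=0, p2=0, p3=0, p4=0, p5=1: formula gives 0, h = 0 ✓
  p1=0, p2=0, p3=0, p4=1, p5=0: formula gives 0, h = 0 ✓
  p1=0, p2=0, p3=0, p4=1, p5=1: formula gives 1, h = 1 ✓
  …
  p1=0, p2=1, p3=0, p4=1, p5=0: formula gives 1, but h = 0 ✗
Row (0,1,0,1,0) is a counterexample, so the formula is not equivalent to h.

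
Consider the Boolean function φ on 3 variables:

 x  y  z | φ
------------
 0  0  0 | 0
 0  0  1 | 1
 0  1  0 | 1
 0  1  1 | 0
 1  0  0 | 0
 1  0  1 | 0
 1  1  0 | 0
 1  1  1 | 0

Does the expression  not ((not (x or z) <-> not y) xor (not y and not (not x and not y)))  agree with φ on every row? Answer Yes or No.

Evaluate not ((not (x or z) <-> not y) xor (not y and not (not x and not y))) on each row and compare to φ:
  x=0, y=0, z=0: formula gives 0, φ = 0 ✓
  x=0, y=0, z=1: formula gives 1, φ = 1 ✓
  x=0, y=1, z=0: formula gives 1, φ = 1 ✓
  x=0, y=1, z=1: formula gives 0, φ = 0 ✓
  x=1, y=0, z=0: formula gives 0, φ = 0 ✓
  … (the remaining 3 rows also agree.)
All 8 rows match — the expression computes φ exactly.

Yes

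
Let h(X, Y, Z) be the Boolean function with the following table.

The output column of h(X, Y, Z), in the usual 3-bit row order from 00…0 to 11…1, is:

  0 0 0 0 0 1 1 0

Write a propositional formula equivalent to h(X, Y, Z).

The 1-rows are (1,0,1), (1,1,0). Each contributes one minterm — X·¬Y·Z; X·Y·¬Z — and their disjunction is a sum-of-products form of h.

h(X, Y, Z) = ((X ∧ ¬Y) ∧ Z) ∨ ((X ∧ Y) ∧ ¬Z)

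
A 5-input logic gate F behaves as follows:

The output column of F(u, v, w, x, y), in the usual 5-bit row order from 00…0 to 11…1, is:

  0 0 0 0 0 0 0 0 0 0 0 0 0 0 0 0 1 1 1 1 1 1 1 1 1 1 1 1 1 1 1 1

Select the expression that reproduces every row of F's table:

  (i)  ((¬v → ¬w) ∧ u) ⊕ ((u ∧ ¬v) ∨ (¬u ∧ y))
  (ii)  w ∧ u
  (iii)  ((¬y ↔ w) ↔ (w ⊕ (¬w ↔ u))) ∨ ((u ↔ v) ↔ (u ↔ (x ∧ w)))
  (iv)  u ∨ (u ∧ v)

(i) fails at (0,0,0,0,1): the formula yields 1, F is 0.
(ii) fails at (1,0,0,0,0): the formula yields 0, F is 1.
(iii) fails at (0,0,0,0,0): the formula yields 1, F is 0.
That leaves (iv). Evaluating it on every row reproduces the table of F exactly.

iv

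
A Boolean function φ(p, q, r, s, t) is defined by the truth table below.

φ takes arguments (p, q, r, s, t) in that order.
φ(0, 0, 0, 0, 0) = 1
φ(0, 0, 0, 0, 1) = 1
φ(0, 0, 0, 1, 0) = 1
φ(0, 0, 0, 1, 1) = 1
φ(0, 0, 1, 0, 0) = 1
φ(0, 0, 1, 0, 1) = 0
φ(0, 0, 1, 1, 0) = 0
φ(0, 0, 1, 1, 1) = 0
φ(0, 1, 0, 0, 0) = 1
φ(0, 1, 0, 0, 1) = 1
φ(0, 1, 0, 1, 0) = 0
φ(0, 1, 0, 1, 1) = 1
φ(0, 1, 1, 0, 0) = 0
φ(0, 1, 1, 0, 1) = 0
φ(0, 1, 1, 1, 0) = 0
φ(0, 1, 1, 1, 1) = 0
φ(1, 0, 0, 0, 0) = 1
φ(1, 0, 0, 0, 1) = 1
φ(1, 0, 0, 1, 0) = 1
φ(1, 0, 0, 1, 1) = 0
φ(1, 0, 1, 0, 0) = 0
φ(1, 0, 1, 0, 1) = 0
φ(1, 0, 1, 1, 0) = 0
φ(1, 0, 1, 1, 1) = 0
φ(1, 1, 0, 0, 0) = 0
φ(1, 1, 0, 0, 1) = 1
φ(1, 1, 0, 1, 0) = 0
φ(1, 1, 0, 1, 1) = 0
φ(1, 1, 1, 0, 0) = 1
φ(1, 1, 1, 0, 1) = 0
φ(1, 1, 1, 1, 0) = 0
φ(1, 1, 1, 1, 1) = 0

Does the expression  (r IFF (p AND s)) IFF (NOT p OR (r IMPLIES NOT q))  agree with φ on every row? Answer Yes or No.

No

Evaluate (r IFF (p AND s)) IFF (NOT p OR (r IMPLIES NOT q)) on each row and compare to φ:
  p=0, q=0, r=0, s=0, t=0: formula gives 1, φ = 1 ✓
  p=0, q=0, r=0, s=0, t=1: formula gives 1, φ = 1 ✓
  p=0, q=0, r=0, s=1, t=0: formula gives 1, φ = 1 ✓
  p=0, q=0, r=0, s=1, t=1: formula gives 1, φ = 1 ✓
  p=0, q=0, r=1, s=0, t=0: formula gives 0, but φ = 1 ✗
Row (0,0,1,0,0) is a counterexample, so the formula is not equivalent to φ.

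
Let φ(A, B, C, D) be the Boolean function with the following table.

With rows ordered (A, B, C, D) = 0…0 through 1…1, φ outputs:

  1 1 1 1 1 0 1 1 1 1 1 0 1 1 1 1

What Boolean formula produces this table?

φ(A, B, C, D) = ¬((((¬A ∧ B) ∧ ¬C) ∧ D) ∨ (((A ∧ ¬B) ∧ C) ∧ D))

The 0-rows are (0,1,0,1), (1,0,1,1). Take each as a conjunction (¬A·B·¬C·D, A·¬B·C·D), form their disjunction, and complement — that gives a formula that is 1 everywhere φ is.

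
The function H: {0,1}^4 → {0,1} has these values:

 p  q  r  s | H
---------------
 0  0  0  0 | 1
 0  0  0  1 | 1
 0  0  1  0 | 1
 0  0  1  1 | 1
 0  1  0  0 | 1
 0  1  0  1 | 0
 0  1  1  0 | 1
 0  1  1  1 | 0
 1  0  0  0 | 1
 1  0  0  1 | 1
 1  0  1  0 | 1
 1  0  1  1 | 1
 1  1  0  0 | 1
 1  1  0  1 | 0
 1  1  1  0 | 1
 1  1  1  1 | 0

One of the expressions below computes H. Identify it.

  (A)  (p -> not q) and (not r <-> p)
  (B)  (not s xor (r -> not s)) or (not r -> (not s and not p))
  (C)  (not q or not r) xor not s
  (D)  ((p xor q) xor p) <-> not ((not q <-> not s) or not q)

(A) disagrees with H on (0,0,0,0) (formula → 0, table → 1); rule it out.
(B) disagrees with H on (0,1,0,1) (formula → 1, table → 0); rule it out.
(C) disagrees with H on (0,0,0,0) (formula → 0, table → 1); rule it out.
(D) is the remaining candidate, and it agrees with H on all 16 inputs.

D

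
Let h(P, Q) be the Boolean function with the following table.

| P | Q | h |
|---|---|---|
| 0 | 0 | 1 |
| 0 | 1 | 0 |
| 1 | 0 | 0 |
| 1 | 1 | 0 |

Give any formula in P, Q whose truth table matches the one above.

h is 1 on exactly one input, (0,0), whose minterm is ¬P·¬Q. So h is just that conjunction.

h(P, Q) = NOT P AND NOT Q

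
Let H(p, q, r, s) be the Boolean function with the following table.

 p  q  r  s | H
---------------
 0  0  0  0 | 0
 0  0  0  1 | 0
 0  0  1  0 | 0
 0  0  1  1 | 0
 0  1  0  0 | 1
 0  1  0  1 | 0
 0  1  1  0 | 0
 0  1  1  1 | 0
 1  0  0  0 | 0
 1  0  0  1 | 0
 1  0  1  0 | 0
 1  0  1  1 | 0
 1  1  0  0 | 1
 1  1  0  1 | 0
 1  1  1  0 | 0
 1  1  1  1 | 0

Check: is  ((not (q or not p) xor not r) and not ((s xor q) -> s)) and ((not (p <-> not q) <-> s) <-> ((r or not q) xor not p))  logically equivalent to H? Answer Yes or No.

Yes

Check the formula against H row by row:
  p=0, q=0, r=0, s=0: formula gives 0, H = 0 ✓
  p=0, q=0, r=0, s=1: formula gives 0, H = 0 ✓
  p=0, q=0, r=1, s=0: formula gives 0, H = 0 ✓
  p=0, q=0, r=1, s=1: formula gives 0, H = 0 ✓
  …and likewise for the remaining 12 rows.
Every row agrees, so the formula is equivalent.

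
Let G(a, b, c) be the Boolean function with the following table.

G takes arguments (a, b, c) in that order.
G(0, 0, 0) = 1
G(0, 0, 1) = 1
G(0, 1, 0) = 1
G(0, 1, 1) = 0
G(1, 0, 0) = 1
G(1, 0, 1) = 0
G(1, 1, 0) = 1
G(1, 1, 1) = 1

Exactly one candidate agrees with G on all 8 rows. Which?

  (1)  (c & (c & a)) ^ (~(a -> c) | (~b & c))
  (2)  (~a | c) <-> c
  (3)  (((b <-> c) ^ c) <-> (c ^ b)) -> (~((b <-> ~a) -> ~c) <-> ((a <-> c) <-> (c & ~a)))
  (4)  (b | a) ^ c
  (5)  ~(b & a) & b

3

(1) disagrees with G on (0,0,0) (formula → 0, table → 1); rule it out.
(2) disagrees with G on (0,0,0) (formula → 0, table → 1); rule it out.
(4) disagrees with G on (0,0,0) (formula → 0, table → 1); rule it out.
(5) disagrees with G on (0,0,0) (formula → 0, table → 1); rule it out.
That leaves (3). Evaluating it on every row reproduces the table of G exactly.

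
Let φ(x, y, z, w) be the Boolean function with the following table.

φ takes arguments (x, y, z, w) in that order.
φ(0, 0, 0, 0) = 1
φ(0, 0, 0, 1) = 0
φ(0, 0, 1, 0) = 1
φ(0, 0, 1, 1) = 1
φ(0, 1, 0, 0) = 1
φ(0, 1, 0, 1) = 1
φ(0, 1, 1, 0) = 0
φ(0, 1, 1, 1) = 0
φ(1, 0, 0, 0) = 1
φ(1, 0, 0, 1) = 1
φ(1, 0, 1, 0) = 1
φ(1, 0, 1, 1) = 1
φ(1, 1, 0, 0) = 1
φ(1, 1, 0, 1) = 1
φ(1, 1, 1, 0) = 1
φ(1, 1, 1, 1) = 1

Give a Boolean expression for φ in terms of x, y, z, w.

φ(x, y, z, w) = (((((x' · y') · z') · w) + (((x' · y) · z) · w')) + (((x' · y) · z) · w))'

The 0-rows are (0,0,0,1), (0,1,1,0), (0,1,1,1). Take each as a conjunction (¬x·¬y·¬z·w, ¬x·y·z·¬w, ¬x·y·z·w), form their disjunction, and complement — that gives a formula that is 1 everywhere φ is.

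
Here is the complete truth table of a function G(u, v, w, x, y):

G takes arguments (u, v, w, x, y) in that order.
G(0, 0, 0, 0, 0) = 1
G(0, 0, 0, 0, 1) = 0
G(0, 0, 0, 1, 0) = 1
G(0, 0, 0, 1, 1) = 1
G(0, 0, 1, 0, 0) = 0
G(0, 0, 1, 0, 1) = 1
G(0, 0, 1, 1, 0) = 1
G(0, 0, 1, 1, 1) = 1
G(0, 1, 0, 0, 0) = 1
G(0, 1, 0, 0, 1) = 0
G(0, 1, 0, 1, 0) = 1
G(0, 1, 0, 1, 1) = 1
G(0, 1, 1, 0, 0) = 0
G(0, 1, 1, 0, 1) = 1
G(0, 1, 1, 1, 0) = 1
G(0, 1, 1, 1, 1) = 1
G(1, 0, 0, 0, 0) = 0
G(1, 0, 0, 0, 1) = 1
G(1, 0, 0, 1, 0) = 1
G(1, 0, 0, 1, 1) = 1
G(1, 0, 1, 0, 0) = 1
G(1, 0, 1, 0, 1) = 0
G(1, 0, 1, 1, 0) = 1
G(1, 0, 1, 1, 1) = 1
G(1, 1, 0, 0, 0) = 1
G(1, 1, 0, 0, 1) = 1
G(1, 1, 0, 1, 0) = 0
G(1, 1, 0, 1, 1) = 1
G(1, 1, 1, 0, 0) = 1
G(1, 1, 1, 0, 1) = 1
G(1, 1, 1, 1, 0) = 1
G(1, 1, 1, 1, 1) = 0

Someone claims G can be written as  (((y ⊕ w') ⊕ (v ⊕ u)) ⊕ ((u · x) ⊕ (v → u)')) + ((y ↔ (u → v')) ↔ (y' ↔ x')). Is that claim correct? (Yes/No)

Test each input against both G and the formula:
  u=0, v=0, w=0, x=0, y=0: formula gives 1, G = 1 ✓
  u=0, v=0, w=0, x=0, y=1: formula gives 0, G = 0 ✓
  u=0, v=0, w=0, x=1, y=0: formula gives 1, G = 1 ✓
  u=0, v=0, w=0, x=1, y=1: formula gives 1, G = 1 ✓
  …and likewise for the remaining 28 rows.
No disagreement on any input; they are logically equivalent.

Yes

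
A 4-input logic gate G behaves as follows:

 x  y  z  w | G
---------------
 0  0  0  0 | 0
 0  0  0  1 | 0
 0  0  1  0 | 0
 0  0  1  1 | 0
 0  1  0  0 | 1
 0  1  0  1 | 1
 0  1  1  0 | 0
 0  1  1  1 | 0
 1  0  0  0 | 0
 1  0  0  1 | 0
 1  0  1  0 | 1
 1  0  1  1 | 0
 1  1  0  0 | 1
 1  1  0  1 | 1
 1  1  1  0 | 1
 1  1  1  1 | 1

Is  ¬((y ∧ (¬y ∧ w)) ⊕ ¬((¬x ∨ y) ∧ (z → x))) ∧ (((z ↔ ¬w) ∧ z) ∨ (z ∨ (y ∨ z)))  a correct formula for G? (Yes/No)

Test each input against both G and the formula:
  x=0, y=0, z=0, w=0: formula gives 0, G = 0 ✓
  x=0, y=0, z=0, w=1: formula gives 0, G = 0 ✓
  x=0, y=0, z=1, w=0: formula gives 0, G = 0 ✓
  x=0, y=0, z=1, w=1: formula gives 0, G = 0 ✓
  …
  x=1, y=0, z=1, w=0: formula gives 0, but G = 1 ✗
Since they disagree at (1,0,1,0), the expression is not a correct formula for G.

No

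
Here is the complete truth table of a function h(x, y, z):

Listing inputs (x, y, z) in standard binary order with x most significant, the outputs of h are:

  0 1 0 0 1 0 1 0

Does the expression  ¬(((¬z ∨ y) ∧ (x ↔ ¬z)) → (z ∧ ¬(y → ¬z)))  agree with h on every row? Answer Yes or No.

No

Check the formula against h row by row:
  x=0, y=0, z=0: formula gives 0, h = 0 ✓
  x=0, y=0, z=1: formula gives 0, but h = 1 ✗
A single disagreement suffices: at (0,0,1) they differ, so the formula does not compute h.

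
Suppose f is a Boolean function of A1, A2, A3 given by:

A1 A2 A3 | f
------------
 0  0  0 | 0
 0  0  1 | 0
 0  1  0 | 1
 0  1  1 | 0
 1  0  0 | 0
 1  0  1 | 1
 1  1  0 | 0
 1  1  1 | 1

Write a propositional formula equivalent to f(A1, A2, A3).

f(A1, A2, A3) = (((A1' · A2) · A3') + ((A1 · A2') · A3)) + ((A1 · A2) · A3)

Collect the rows where f=1 — (0,1,0), (1,0,1), (1,1,1) — and write one minterm per row: ¬A1·A2·¬A3, A1·¬A2·A3, A1·A2·A3. Their union (logical OR) reproduces the table exactly.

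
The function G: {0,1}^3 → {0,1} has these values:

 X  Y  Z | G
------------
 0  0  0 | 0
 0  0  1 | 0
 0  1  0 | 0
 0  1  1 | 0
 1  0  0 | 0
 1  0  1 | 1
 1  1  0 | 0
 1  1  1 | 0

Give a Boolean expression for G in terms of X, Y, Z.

G(X, Y, Z) = (X AND NOT Y) AND Z

Only row (1,0,1) gives 1. That row's minterm X·¬Y·Z is G directly.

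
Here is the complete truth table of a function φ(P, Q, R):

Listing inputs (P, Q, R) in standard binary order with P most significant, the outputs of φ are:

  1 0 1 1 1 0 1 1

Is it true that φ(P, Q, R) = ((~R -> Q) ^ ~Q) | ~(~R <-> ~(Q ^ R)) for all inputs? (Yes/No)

Yes

Evaluate ((~R -> Q) ^ ~Q) | ~(~R <-> ~(Q ^ R)) on each row and compare to φ:
  P=0, Q=0, R=0: formula gives 1, φ = 1 ✓
  P=0, Q=0, R=1: formula gives 0, φ = 0 ✓
  P=0, Q=1, R=0: formula gives 1, φ = 1 ✓
  P=0, Q=1, R=1: formula gives 1, φ = 1 ✓
  P=1, Q=0, R=0: formula gives 1, φ = 1 ✓
  … (the remaining 3 rows also agree.)
Every row agrees, so the formula is equivalent.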